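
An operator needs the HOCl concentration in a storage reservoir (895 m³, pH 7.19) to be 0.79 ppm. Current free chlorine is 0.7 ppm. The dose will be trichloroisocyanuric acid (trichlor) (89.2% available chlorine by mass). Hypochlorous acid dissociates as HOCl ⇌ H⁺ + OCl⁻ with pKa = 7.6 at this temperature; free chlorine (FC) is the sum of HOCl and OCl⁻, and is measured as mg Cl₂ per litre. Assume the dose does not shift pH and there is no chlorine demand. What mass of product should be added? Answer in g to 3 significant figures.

399 g

Volume: 895 m³ = 895,000 L.
[OCl⁻]/[HOCl] = 10^(pH − pKa) = 10^(7.19 − 7.6) = 0.389; fraction as HOCl = 1/(1 + 0.389) = 0.7199.
Free chlorine required for 0.79 ppm HOCl: 0.79 / 0.7199 = 1.097 ppm.
FC to add: 1.097 − 0.7 = 0.3973 mg/L as Cl₂.
Cl₂ equivalent: 0.3973 mg/L × 895,000 L = 355.6 g.
Product at 89.2% available Cl: 355.6 / 0.892 = 398.7 g.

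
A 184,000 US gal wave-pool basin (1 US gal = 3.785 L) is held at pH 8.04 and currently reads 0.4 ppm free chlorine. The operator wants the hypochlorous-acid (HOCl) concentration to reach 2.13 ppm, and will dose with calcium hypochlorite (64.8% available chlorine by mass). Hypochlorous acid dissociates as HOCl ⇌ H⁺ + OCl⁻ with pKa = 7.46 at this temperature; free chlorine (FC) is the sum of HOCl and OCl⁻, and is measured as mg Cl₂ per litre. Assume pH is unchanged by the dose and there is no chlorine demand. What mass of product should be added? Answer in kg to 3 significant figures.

Volume: 184,000 US gal × 3.785 L/gal = 696,440 L.
[OCl⁻]/[HOCl] = 10^(pH − pKa) = 10^(8.04 − 7.46) = 3.802; fraction as HOCl = 1/(1 + 3.802) = 0.2083.
Free chlorine required for 2.13 ppm HOCl: 2.13 / 0.2083 = 10.23 ppm.
FC to add: 10.23 − 0.4 = 9.828 mg/L as Cl₂.
Cl₂ equivalent: 9.828 mg/L × 696,440 L = 6845 g.
Product at 64.8% available Cl: 6845 / 0.648 = 10,560 g.

10.6 kg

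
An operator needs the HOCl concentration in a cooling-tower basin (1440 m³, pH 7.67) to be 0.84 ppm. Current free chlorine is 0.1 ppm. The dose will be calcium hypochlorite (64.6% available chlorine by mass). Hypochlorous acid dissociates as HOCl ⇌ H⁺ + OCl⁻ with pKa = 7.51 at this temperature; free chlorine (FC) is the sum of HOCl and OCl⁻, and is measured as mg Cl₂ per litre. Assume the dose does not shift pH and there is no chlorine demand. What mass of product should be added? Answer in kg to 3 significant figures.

Volume: 1440 m³ = 1,440,000 L.
[OCl⁻]/[HOCl] = 10^(pH − pKa) = 10^(7.67 − 7.51) = 1.445; fraction as HOCl = 1/(1 + 1.445) = 0.4089.
Free chlorine required for 0.84 ppm HOCl: 0.84 / 0.4089 = 2.054 ppm.
FC to add: 2.054 − 0.1 = 1.954 mg/L as Cl₂.
Cl₂ equivalent: 1.954 mg/L × 1,440,000 L = 2814 g.
Product at 64.6% available Cl: 2814 / 0.646 = 4356 g.

4.36 kg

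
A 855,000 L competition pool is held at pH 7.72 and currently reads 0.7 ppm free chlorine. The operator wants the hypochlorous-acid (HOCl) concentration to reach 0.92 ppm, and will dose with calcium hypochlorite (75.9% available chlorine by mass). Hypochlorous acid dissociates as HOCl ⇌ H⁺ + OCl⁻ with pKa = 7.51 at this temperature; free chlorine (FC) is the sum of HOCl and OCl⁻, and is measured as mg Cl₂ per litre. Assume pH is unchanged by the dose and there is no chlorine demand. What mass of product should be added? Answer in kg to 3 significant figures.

1.93 kg

[OCl⁻]/[HOCl] = 10^(pH − pKa) = 10^(7.72 − 7.51) = 1.622; fraction as HOCl = 1/(1 + 1.622) = 0.3814.
Free chlorine required for 0.92 ppm HOCl: 0.92 / 0.3814 = 2.412 ppm.
FC to add: 2.412 − 0.7 = 1.712 mg/L as Cl₂.
Cl₂ equivalent: 1.712 mg/L × 855,000 L = 1464 g.
Product at 75.9% available Cl: 1464 / 0.759 = 1929 g.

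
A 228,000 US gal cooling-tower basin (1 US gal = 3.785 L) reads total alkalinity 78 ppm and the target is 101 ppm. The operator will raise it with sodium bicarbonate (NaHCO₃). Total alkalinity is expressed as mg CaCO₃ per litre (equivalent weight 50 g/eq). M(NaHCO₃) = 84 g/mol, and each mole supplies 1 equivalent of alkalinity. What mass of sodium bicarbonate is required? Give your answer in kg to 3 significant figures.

Volume: 228,000 US gal × 3.785 L/gal = 862,980 L.
Alkalinity to add: (101 − 78) = 23 mg/L as CaCO₃ × 862,980 L = 19,850 g as CaCO₃.
Equivalents: 19,850 g ÷ 50 g/eq = 397 eq.
NaHCO₃ supplies 1 eq per mole → 397 mol.
Mass: 397 mol × 84 g/mol = 33,350 g.

33.3 kg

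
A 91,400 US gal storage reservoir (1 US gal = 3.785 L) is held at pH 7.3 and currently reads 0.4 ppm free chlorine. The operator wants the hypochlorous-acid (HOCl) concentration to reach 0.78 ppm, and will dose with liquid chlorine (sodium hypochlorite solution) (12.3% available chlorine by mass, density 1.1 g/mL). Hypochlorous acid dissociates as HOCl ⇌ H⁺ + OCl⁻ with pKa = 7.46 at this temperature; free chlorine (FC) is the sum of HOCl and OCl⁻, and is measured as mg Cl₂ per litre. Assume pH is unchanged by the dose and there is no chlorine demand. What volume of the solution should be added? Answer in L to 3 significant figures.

Volume: 91,400 US gal × 3.785 L/gal = 345,949 L.
[OCl⁻]/[HOCl] = 10^(pH − pKa) = 10^(7.3 − 7.46) = 0.6918; fraction as HOCl = 1/(1 + 0.6918) = 0.5911.
Free chlorine required for 0.78 ppm HOCl: 0.78 / 0.5911 = 1.32 ppm.
FC to add: 1.32 − 0.4 = 0.9196 mg/L as Cl₂.
Cl₂ equivalent: 0.9196 mg/L × 345,949 L = 318.1 g.
Product at 12.3% available Cl: 318.1 / 0.123 = 2587 g.
Volume: 2587 g ÷ 1.1 g/mL = 2351 mL.

2.35 L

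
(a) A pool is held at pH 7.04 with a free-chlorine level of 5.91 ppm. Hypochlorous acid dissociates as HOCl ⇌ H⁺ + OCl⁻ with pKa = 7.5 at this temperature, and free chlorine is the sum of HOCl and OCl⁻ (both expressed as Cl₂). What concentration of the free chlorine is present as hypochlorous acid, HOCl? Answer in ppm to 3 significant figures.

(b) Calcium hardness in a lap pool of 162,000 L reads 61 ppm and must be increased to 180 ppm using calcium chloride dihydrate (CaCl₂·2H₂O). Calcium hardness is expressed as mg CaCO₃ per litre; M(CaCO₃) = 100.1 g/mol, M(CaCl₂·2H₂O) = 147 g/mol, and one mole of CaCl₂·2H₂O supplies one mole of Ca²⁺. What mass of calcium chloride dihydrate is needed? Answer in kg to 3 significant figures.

(a) [OCl⁻]/[HOCl] = 10^(pH − pKa) = 10^(7.04 − 7.5) = 10^-0.46 = 0.3467.
(a) Fraction as HOCl = 1 / (1 + 0.3467) = 0.7425.
(a) HOCl = 0.7425 × 5.91 ppm = 4.388 ppm.

(b) Hardness to add: (180 − 61) = 119 mg/L as CaCO₃ × 162,000 L = 19,280 g as CaCO₃.
(b) Moles of Ca²⁺ (1 mol Ca²⁺ ≡ 1 mol CaCO₃): 19,280 / 100.1 g/mol = 192.6 mol.
(b) Mass of CaCl₂·2H₂O: 192.6 × 147 = 28,310 g.

(a) 4.39 ppm; (b) 28.3 kg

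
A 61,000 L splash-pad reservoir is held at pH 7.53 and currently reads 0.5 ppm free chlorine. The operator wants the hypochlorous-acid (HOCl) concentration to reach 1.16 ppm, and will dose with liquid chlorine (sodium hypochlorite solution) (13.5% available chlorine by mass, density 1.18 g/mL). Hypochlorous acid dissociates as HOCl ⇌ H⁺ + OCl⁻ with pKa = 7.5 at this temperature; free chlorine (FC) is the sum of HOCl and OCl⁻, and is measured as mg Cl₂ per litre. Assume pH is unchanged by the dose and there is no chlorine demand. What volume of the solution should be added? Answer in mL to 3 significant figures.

[OCl⁻]/[HOCl] = 10^(pH − pKa) = 10^(7.53 − 7.5) = 1.072; fraction as HOCl = 1/(1 + 1.072) = 0.4827.
Free chlorine required for 1.16 ppm HOCl: 1.16 / 0.4827 = 2.403 ppm.
FC to add: 2.403 − 0.5 = 1.903 mg/L as Cl₂.
Cl₂ equivalent: 1.903 mg/L × 61,000 L = 116.1 g.
Product at 13.5% available Cl: 116.1 / 0.135 = 859.9 g.
Volume: 859.9 g ÷ 1.18 g/mL = 728.7 mL.

729 mL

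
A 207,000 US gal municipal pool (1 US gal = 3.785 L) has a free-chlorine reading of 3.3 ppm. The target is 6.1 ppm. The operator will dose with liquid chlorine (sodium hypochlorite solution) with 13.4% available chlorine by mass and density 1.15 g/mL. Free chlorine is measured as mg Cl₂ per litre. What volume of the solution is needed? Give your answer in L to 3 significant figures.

Volume: 207,000 US gal × 3.785 L/gal = 783,495 L.
Chlorine deficit: 6.1 − 3.3 = 2.8 ppm = 2.8 mg/L as Cl₂.
Cl₂ equivalent needed: 2.8 mg/L × 783,495 L = 2,194,000 mg = 2194 g.
Product at 13.4% available chlorine: 2194 / 0.134 = 16,370 g.
Volume at density 1.15 g/mL: 16,370 g ÷ 1.15 g/mL = 14,240 mL.

14.2 L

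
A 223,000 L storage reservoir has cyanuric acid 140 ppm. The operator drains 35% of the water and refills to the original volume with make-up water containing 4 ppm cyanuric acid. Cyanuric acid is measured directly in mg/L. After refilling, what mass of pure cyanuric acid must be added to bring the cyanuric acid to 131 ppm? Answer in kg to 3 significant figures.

After draining 35% and refilling: 140 × 0.65 + 4 × 0.35 = 92.4 ppm.
Deficit to target: 131 − 92.4 = 38.6 mg/L.
Mass: 38.6 mg/L × 223,000 L = 8608 g cyanuric acid.

8.61 kg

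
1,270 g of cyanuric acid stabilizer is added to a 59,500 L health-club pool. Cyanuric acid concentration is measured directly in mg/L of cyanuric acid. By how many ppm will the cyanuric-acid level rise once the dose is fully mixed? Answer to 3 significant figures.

21.3 ppm

Rise: 1,270 g / 59,500 L × 1000 = 21.34 mg/L.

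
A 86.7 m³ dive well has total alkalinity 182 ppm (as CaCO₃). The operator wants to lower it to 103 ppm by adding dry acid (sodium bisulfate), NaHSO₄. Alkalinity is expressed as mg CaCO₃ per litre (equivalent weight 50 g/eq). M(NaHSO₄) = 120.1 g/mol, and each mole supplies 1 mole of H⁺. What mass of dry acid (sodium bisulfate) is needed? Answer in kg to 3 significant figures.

16.5 kg

Volume: 86.7 m³ = 86,700 L.
Alkalinity to neutralize: (182 − 103) = 79 mg/L as CaCO₃ × 86,700 L = 6849 g as CaCO₃.
Equivalents of H⁺ required: 6849 ÷ 50 g/eq = 137 eq = 137 mol NaHSO₄.
Mass of NaHSO₄: 137 × 120.1 = 16,450 g.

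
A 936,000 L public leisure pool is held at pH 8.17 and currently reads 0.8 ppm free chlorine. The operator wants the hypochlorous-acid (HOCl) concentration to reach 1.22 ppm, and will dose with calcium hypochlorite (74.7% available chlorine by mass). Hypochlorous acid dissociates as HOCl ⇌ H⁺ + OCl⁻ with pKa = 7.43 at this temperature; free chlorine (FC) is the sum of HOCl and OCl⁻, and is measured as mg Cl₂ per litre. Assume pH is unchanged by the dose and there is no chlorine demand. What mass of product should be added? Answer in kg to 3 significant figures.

8.93 kg

[OCl⁻]/[HOCl] = 10^(pH − pKa) = 10^(8.17 − 7.43) = 5.495; fraction as HOCl = 1/(1 + 5.495) = 0.154.
Free chlorine required for 1.22 ppm HOCl: 1.22 / 0.154 = 7.924 ppm.
FC to add: 7.924 − 0.8 = 7.124 mg/L as Cl₂.
Cl₂ equivalent: 7.124 mg/L × 936,000 L = 6668 g.
Product at 74.7% available Cl: 6668 / 0.747 = 8927 g.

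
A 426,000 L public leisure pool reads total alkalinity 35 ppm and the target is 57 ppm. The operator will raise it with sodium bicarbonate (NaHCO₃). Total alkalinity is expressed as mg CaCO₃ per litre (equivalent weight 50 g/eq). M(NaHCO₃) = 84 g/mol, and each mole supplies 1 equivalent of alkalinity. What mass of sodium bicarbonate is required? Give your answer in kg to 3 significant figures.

15.7 kg

Alkalinity to add: (57 − 35) = 22 mg/L as CaCO₃ × 426,000 L = 9372 g as CaCO₃.
Equivalents: 9372 g ÷ 50 g/eq = 187.4 eq.
NaHCO₃ supplies 1 eq per mole → 187.4 mol.
Mass: 187.4 mol × 84 g/mol = 15,740 g.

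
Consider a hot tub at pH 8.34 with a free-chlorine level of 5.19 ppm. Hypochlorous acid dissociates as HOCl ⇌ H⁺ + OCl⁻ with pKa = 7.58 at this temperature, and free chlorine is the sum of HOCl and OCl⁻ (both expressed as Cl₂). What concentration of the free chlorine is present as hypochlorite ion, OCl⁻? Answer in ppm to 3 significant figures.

[OCl⁻]/[HOCl] = 10^(pH − pKa) = 10^(8.34 − 7.58) = 10^0.76 = 5.754.
Fraction as HOCl = 1 / (1 + 5.754) = 0.1481.
OCl⁻ = (1 − 0.1481) × 5.19 ppm = 4.422 ppm.

4.42 ppm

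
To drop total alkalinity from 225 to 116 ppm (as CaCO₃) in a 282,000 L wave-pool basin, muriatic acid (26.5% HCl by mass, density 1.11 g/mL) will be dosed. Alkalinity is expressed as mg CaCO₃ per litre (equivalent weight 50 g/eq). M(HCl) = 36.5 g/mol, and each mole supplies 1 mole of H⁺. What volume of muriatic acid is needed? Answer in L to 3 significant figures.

76.3 L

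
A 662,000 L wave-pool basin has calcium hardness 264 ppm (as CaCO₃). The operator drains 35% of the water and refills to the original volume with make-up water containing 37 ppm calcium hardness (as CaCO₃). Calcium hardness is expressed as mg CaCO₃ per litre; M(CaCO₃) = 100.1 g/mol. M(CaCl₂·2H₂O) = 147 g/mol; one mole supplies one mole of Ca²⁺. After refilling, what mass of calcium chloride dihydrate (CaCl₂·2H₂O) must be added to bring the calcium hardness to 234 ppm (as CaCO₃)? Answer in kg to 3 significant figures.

After draining 35% and refilling: 264 × 0.65 + 37 × 0.35 = 184.55 ppm.
Deficit to target: 234 − 184.55 = 49.45 mg/L.
As CaCO₃: 49.45 mg/L × 662,000 L = 32,740 g; ÷ 100.1 = 327 mol Ca²⁺.
Mass: 327 × 147 = 48,070 g.

48.1 kg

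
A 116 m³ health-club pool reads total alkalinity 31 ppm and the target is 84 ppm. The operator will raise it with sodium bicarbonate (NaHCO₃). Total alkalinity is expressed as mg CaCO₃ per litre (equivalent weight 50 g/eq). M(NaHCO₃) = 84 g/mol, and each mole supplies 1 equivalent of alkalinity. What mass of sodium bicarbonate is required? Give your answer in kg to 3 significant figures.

Volume: 116 m³ = 116,000 L.
Alkalinity to add: (84 − 31) = 53 mg/L as CaCO₃ × 116,000 L = 6148 g as CaCO₃.
Equivalents: 6148 g ÷ 50 g/eq = 123 eq.
NaHCO₃ supplies 1 eq per mole → 123 mol.
Mass: 123 mol × 84 g/mol = 10,330 g.

10.3 kg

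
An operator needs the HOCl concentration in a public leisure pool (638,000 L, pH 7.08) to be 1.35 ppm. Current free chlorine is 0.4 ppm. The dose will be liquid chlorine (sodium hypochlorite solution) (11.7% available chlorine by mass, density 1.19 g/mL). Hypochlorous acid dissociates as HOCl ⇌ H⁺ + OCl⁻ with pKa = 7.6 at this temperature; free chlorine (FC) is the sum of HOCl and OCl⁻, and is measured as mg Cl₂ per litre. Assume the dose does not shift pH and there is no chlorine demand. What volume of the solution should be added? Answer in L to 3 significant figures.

6.22 L

[OCl⁻]/[HOCl] = 10^(pH − pKa) = 10^(7.08 − 7.6) = 0.302; fraction as HOCl = 1/(1 + 0.302) = 0.7681.
Free chlorine required for 1.35 ppm HOCl: 1.35 / 0.7681 = 1.758 ppm.
FC to add: 1.758 − 0.4 = 1.358 mg/L as Cl₂.
Cl₂ equivalent: 1.358 mg/L × 638,000 L = 866.2 g.
Product at 11.7% available Cl: 866.2 / 0.117 = 7403 g.
Volume: 7403 g ÷ 1.19 g/mL = 6221 mL.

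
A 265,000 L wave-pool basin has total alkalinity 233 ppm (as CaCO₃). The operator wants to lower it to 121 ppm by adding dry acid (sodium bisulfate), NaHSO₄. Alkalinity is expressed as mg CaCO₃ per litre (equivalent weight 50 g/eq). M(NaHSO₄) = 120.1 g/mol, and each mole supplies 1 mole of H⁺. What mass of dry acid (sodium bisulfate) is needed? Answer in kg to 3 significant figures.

71.3 kg

Alkalinity to neutralize: (233 − 121) = 112 mg/L as CaCO₃ × 265,000 L = 29,680 g as CaCO₃.
Equivalents of H⁺ required: 29,680 ÷ 50 g/eq = 593.6 eq = 593.6 mol NaHSO₄.
Mass of NaHSO₄: 593.6 × 120.1 = 71,290 g.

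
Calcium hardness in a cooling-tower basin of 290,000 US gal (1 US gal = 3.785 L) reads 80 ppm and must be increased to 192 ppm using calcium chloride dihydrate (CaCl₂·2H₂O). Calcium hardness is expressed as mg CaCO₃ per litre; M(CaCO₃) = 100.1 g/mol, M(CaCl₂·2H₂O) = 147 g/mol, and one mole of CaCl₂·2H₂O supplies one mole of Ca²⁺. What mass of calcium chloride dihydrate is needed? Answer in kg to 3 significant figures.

Volume: 290,000 US gal × 3.785 L/gal = 1,097,650 L.
Hardness to add: (192 − 80) = 112 mg/L as CaCO₃ × 1,097,650 L = 122,900 g as CaCO₃.
Moles of Ca²⁺ (1 mol Ca²⁺ ≡ 1 mol CaCO₃): 122,900 / 100.1 g/mol = 1228 mol.
Mass of CaCl₂·2H₂O: 1228 × 147 = 180,500 g.

181 kg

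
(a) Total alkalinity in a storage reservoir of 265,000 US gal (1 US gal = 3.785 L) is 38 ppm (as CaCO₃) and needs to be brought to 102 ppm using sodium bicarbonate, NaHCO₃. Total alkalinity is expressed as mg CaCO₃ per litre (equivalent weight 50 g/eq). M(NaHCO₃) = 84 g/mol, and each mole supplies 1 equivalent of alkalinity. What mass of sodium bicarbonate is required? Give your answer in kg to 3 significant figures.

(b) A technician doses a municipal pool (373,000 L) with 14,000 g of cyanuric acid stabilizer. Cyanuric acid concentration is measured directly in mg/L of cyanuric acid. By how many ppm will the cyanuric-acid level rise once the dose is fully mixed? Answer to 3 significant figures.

(a) 108 kg; (b) 37.5 ppm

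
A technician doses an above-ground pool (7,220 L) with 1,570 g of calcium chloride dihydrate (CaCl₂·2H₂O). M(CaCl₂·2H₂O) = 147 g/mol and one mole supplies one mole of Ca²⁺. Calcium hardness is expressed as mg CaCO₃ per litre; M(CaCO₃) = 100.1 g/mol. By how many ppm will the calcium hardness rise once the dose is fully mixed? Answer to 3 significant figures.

148 ppm

Moles of Ca²⁺: 1,570 g ÷ 147 g/mol = 10.68 mol.
As CaCO₃: 10.68 mol × 100.1 g/mol = 1069 g.
Rise: 1069 g / 7,220 L × 1000 = 148.1 mg/L.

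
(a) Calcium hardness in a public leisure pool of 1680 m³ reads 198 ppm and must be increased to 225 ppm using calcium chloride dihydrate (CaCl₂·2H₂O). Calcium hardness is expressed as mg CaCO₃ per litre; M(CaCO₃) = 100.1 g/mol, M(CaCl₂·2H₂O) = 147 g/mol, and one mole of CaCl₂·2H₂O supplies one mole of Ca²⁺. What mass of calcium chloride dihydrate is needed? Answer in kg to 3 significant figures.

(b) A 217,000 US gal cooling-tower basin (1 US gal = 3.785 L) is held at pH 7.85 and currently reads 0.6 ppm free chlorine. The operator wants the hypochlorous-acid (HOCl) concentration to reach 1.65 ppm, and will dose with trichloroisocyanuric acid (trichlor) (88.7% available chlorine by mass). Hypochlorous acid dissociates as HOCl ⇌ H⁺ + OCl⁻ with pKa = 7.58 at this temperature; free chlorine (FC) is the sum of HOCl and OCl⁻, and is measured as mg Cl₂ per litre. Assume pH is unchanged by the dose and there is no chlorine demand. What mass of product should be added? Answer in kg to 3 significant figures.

(a) Volume: 1680 m³ = 1,680,000 L.
(a) Hardness to add: (225 − 198) = 27 mg/L as CaCO₃ × 1,680,000 L = 45,360 g as CaCO₃.
(a) Moles of Ca²⁺ (1 mol Ca²⁺ ≡ 1 mol CaCO₃): 45,360 / 100.1 g/mol = 453.1 mol.
(a) Mass of CaCl₂·2H₂O: 453.1 × 147 = 66,610 g.

(b) Volume: 217,000 US gal × 3.785 L/gal = 821,345 L.
(b) [OCl⁻]/[HOCl] = 10^(pH − pKa) = 10^(7.85 − 7.58) = 1.862; fraction as HOCl = 1/(1 + 1.862) = 0.3494.
(b) Free chlorine required for 1.65 ppm HOCl: 1.65 / 0.3494 = 4.722 ppm.
(b) FC to add: 4.722 − 0.6 = 4.122 mg/L as Cl₂.
(b) Cl₂ equivalent: 4.122 mg/L × 821,345 L = 3386 g.
(b) Product at 88.7% available Cl: 3386 / 0.887 = 3817 g.

(a) 66.6 kg; (b) 3.82 kg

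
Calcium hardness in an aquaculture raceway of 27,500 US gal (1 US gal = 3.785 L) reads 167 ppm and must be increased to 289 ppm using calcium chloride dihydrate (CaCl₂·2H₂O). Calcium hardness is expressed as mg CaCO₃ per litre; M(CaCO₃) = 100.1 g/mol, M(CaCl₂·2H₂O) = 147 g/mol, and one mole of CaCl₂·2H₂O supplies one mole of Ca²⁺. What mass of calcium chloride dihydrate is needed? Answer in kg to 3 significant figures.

Volume: 27,500 US gal × 3.785 L/gal = 104,088 L.
Hardness to add: (289 − 167) = 122 mg/L as CaCO₃ × 104,088 L = 12,700 g as CaCO₃.
Moles of Ca²⁺ (1 mol Ca²⁺ ≡ 1 mol CaCO₃): 12,700 / 100.1 g/mol = 126.9 mol.
Mass of CaCl₂·2H₂O: 126.9 × 147 = 18,650 g.

18.6 kg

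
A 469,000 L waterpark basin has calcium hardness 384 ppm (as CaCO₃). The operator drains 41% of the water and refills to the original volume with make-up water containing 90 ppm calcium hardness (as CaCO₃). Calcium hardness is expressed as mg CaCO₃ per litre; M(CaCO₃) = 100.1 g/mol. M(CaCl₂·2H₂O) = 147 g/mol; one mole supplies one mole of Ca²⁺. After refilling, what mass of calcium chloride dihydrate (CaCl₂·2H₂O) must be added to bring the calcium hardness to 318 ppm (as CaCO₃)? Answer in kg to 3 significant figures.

After draining 41% and refilling: 384 × 0.59 + 90 × 0.41 = 263.46 ppm.
Deficit to target: 318 − 263.46 = 54.54 mg/L.
As CaCO₃: 54.54 mg/L × 469,000 L = 25,580 g; ÷ 100.1 = 255.5 mol Ca²⁺.
Mass: 255.5 × 147 = 37,560 g.

37.6 kg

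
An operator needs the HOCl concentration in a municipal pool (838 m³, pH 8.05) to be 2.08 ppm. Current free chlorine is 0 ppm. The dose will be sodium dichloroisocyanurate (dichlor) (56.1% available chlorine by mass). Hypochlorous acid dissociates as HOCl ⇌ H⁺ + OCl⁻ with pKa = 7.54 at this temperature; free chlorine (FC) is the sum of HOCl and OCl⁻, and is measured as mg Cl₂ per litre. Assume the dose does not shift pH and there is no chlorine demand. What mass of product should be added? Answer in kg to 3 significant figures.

Volume: 838 m³ = 838,000 L.
[OCl⁻]/[HOCl] = 10^(pH − pKa) = 10^(8.05 − 7.54) = 3.236; fraction as HOCl = 1/(1 + 3.236) = 0.2361.
Free chlorine required for 2.08 ppm HOCl: 2.08 / 0.2361 = 8.811 ppm.
FC to add: 8.811 − 0 = 8.811 mg/L as Cl₂.
Cl₂ equivalent: 8.811 mg/L × 838,000 L = 7383 g.
Product at 56.1% available Cl: 7383 / 0.561 = 13,160 g.

13.2 kg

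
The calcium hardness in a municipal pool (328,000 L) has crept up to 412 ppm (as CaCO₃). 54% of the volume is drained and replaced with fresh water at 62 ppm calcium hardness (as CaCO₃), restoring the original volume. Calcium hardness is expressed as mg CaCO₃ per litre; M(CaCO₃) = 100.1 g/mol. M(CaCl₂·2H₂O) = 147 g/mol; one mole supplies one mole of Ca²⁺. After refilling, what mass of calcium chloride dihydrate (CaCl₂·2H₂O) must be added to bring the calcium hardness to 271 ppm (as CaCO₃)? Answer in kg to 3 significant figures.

23.1 kg

After draining 54% and refilling: 412 × 0.46 + 62 × 0.54 = 223 ppm.
Deficit to target: 271 − 223 = 48 mg/L.
As CaCO₃: 48 mg/L × 328,000 L = 15,740 g; ÷ 100.1 = 157.3 mol Ca²⁺.
Mass: 157.3 × 147 = 23,120 g.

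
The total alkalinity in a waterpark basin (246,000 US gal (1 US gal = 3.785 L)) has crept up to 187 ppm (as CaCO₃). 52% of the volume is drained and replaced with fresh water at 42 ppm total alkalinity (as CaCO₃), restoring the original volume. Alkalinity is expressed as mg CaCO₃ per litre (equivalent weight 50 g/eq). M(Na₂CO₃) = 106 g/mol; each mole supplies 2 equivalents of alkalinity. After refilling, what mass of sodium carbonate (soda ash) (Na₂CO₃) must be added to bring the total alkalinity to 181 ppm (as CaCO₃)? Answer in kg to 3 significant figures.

Volume: 246,000 US gal × 3.785 L/gal = 931,110 L.
After draining 52% and refilling: 187 × 0.48 + 42 × 0.52 = 111.6 ppm.
Deficit to target: 181 − 111.6 = 69.4 mg/L.
As CaCO₃: 69.4 mg/L × 931,110 L = 64,620 g; ÷ 50 g/eq ÷ 2 = 646.2 mol Na₂CO₃.
Mass: 646.2 × 106 = 68,500 g.

68.5 kg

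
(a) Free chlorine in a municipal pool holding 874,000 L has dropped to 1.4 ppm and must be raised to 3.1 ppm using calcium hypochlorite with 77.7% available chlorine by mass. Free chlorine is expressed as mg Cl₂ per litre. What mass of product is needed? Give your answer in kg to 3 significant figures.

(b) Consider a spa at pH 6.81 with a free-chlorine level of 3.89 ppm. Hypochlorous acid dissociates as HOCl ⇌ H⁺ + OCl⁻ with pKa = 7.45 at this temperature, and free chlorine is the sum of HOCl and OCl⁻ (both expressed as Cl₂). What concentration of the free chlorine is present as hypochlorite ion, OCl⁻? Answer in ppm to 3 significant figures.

(a) 1.91 kg; (b) 0.725 ppm

(a) Chlorine deficit: 3.1 − 1.4 = 1.7 ppm = 1.7 mg/L as Cl₂.
(a) Cl₂ equivalent needed: 1.7 mg/L × 874,000 L = 1,486,000 mg = 1486 g.
(a) Product at 77.7% available chlorine: 1486 / 0.777 = 1912 g.

(b) [OCl⁻]/[HOCl] = 10^(pH − pKa) = 10^(6.81 − 7.45) = 10^-0.64 = 0.2291.
(b) Fraction as HOCl = 1 / (1 + 0.2291) = 0.8136.
(b) OCl⁻ = (1 − 0.8136) × 3.89 ppm = 0.725 ppm.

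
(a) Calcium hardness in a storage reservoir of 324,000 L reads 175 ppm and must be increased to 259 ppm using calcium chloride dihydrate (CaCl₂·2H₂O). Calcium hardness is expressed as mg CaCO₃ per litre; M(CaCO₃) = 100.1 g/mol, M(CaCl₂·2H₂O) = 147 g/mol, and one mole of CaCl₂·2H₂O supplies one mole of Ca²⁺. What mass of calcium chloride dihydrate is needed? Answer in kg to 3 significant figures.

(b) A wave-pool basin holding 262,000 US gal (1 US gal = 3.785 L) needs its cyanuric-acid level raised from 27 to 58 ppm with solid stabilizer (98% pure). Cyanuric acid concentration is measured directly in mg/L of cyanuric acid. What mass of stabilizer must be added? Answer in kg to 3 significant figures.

(a) 40.0 kg; (b) 31.4 kg

(a) Hardness to add: (259 − 175) = 84 mg/L as CaCO₃ × 324,000 L = 27,220 g as CaCO₃.
(a) Moles of Ca²⁺ (1 mol Ca²⁺ ≡ 1 mol CaCO₃): 27,220 / 100.1 g/mol = 271.9 mol.
(a) Mass of CaCl₂·2H₂O: 271.9 × 147 = 39,970 g.

(b) Volume: 262,000 US gal × 3.785 L/gal = 991,670 L.
(b) CYA to add: (58 − 27) = 31 mg/L × 991,670 L = 30,740 g cyanuric acid.
(b) At 98% purity: 30,740 / 0.98 = 31,370 g product.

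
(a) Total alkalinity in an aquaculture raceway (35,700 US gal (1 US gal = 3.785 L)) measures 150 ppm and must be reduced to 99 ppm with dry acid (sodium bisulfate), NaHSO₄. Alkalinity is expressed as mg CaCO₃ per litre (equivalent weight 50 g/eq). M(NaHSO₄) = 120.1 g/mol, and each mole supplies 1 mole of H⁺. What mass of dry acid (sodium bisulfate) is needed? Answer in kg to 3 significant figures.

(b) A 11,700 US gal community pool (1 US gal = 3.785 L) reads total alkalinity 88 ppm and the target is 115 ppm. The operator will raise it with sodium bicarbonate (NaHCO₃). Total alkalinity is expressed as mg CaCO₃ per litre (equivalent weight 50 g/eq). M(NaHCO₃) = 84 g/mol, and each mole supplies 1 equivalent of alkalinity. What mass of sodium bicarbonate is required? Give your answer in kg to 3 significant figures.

(a) Volume: 35,700 US gal × 3.785 L/gal = 135,124 L.
(a) Alkalinity to neutralize: (150 − 99) = 51 mg/L as CaCO₃ × 135,124 L = 6891 g as CaCO₃.
(a) Equivalents of H⁺ required: 6891 ÷ 50 g/eq = 137.8 eq = 137.8 mol NaHSO₄.
(a) Mass of NaHSO₄: 137.8 × 120.1 = 16,550 g.

(b) Volume: 11,700 US gal × 3.785 L/gal = 44,284 L.
(b) Alkalinity to add: (115 − 88) = 27 mg/L as CaCO₃ × 44,284 L = 1196 g as CaCO₃.
(b) Equivalents: 1196 g ÷ 50 g/eq = 23.91 eq.
(b) NaHCO₃ supplies 1 eq per mole → 23.91 mol.
(b) Mass: 23.91 mol × 84 g/mol = 2009 g.

(a) 16.6 kg; (b) 2.01 kg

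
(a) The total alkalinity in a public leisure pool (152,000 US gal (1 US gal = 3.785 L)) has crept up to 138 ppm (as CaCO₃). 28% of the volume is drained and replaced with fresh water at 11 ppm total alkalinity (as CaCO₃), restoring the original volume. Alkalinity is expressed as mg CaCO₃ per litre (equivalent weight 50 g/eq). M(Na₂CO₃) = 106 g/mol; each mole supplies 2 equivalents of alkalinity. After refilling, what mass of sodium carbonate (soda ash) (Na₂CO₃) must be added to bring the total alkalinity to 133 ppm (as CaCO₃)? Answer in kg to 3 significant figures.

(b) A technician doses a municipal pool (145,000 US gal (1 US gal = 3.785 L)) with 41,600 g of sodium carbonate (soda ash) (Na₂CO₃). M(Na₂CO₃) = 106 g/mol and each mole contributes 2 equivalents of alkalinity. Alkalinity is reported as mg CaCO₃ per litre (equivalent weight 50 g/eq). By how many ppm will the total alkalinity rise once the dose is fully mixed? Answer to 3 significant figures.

(a) 18.6 kg; (b) 71.5 ppm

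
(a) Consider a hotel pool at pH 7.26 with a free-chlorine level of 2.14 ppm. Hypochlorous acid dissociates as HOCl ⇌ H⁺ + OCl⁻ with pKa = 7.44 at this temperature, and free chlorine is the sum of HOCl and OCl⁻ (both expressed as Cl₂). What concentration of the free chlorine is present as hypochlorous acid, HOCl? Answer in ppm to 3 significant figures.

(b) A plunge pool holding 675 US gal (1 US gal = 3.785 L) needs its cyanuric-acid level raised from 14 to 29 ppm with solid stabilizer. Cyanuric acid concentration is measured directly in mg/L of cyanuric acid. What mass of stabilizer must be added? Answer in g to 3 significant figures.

(a) 1.29 ppm; (b) 38.3 g

(a) [OCl⁻]/[HOCl] = 10^(pH − pKa) = 10^(7.26 − 7.44) = 10^-0.18 = 0.6607.
(a) Fraction as HOCl = 1 / (1 + 0.6607) = 0.6022.
(a) HOCl = 0.6022 × 2.14 ppm = 1.289 ppm.

(b) Volume: 675 US gal × 3.785 L/gal = 2,555 L.
(b) CYA to add: (29 − 14) = 15 mg/L × 2,555 L = 38.32 g cyanuric acid.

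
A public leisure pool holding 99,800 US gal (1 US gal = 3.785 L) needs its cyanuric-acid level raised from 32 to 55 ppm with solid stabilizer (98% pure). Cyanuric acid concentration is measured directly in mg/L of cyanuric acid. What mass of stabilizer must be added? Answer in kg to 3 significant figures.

8.87 kg

Volume: 99,800 US gal × 3.785 L/gal = 377,743 L.
CYA to add: (55 − 32) = 23 mg/L × 377,743 L = 8688 g cyanuric acid.
At 98% purity: 8688 / 0.98 = 8865 g product.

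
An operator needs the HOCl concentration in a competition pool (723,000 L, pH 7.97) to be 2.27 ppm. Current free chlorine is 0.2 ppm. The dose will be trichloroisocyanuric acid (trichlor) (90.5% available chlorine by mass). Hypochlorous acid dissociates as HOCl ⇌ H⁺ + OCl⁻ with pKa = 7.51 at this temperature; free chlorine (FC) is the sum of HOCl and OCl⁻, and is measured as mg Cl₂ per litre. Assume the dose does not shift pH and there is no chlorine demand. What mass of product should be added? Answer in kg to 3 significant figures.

6.88 kg

[OCl⁻]/[HOCl] = 10^(pH − pKa) = 10^(7.97 − 7.51) = 2.884; fraction as HOCl = 1/(1 + 2.884) = 0.2575.
Free chlorine required for 2.27 ppm HOCl: 2.27 / 0.2575 = 8.817 ppm.
FC to add: 8.817 − 0.2 = 8.617 mg/L as Cl₂.
Cl₂ equivalent: 8.617 mg/L × 723,000 L = 6230 g.
Product at 90.5% available Cl: 6230 / 0.905 = 6884 g.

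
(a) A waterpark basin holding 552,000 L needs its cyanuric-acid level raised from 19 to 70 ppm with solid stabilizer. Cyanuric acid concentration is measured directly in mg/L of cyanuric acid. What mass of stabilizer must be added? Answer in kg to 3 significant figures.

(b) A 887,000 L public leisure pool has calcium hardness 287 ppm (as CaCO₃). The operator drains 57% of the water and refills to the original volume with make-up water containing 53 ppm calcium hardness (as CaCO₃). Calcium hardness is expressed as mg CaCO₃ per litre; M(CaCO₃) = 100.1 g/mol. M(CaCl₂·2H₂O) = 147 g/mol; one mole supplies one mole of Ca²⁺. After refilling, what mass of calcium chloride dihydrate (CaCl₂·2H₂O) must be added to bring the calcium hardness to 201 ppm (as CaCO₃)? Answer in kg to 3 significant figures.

(a) CYA to add: (70 − 19) = 51 mg/L × 552,000 L = 28,150 g cyanuric acid.

(b) After draining 57% and refilling: 287 × 0.43 + 53 × 0.57 = 153.62 ppm.
(b) Deficit to target: 201 − 153.62 = 47.38 mg/L.
(b) As CaCO₃: 47.38 mg/L × 887,000 L = 42,030 g; ÷ 100.1 = 419.8 mol Ca²⁺.
(b) Mass: 419.8 × 147 = 61,720 g.

(a) 28.2 kg; (b) 61.7 kg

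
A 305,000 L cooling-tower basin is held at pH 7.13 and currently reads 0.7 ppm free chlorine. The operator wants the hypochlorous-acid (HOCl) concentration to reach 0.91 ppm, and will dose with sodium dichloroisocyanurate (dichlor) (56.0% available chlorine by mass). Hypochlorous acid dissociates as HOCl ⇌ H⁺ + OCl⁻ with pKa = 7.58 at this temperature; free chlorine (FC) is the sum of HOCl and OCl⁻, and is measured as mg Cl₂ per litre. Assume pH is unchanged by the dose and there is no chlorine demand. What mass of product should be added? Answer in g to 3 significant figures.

290 g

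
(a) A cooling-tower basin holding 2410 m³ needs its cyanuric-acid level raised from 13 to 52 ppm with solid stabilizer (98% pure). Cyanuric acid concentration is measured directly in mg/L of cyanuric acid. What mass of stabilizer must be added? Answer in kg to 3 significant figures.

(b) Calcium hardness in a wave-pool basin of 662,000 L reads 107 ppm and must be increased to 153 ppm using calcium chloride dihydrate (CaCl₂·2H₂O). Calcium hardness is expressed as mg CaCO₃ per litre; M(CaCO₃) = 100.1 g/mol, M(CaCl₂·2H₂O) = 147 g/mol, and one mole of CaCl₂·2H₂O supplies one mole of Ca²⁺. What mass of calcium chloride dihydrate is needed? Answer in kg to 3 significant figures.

(a) 95.9 kg; (b) 44.7 kg

(a) Volume: 2410 m³ = 2,410,000 L.
(a) CYA to add: (52 − 13) = 39 mg/L × 2,410,000 L = 93,990 g cyanuric acid.
(a) At 98% purity: 93,990 / 0.98 = 95,910 g product.

(b) Hardness to add: (153 − 107) = 46 mg/L as CaCO₃ × 662,000 L = 30,450 g as CaCO₃.
(b) Moles of Ca²⁺ (1 mol Ca²⁺ ≡ 1 mol CaCO₃): 30,450 / 100.1 g/mol = 304.2 mol.
(b) Mass of CaCl₂·2H₂O: 304.2 × 147 = 44,720 g.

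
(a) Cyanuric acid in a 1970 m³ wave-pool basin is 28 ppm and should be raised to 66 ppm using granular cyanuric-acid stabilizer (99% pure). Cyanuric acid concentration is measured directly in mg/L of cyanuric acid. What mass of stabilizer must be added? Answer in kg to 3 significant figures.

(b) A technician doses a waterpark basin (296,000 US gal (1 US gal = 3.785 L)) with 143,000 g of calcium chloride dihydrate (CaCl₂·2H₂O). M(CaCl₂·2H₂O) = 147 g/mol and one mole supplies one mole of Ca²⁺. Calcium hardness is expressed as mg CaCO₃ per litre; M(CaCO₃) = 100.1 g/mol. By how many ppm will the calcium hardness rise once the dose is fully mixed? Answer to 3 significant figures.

(a) 75.6 kg; (b) 86.9 ppm

(a) Volume: 1970 m³ = 1,970,000 L.
(a) CYA to add: (66 − 28) = 38 mg/L × 1,970,000 L = 74,860 g cyanuric acid.
(a) At 99% purity: 74,860 / 0.99 = 75,620 g product.

(b) Volume: 296,000 US gal × 3.785 L/gal = 1,120,360 L.
(b) Moles of Ca²⁺: 143,000 g ÷ 147 g/mol = 972.8 mol.
(b) As CaCO₃: 972.8 mol × 100.1 g/mol = 97,380 g.
(b) Rise: 97,380 g / 1,120,360 L × 1000 = 86.92 mg/L.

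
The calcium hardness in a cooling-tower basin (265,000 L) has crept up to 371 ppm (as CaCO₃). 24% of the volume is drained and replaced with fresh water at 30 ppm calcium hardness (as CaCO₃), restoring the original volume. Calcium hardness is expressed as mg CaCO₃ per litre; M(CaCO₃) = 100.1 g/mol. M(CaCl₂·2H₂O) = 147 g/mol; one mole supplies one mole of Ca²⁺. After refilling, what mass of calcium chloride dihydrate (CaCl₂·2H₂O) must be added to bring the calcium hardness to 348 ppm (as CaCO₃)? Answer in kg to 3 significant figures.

22.9 kg

After draining 24% and refilling: 371 × 0.76 + 30 × 0.24 = 289.16 ppm.
Deficit to target: 348 − 289.16 = 58.84 mg/L.
As CaCO₃: 58.84 mg/L × 265,000 L = 15,590 g; ÷ 100.1 = 155.8 mol Ca²⁺.
Mass: 155.8 × 147 = 22,900 g.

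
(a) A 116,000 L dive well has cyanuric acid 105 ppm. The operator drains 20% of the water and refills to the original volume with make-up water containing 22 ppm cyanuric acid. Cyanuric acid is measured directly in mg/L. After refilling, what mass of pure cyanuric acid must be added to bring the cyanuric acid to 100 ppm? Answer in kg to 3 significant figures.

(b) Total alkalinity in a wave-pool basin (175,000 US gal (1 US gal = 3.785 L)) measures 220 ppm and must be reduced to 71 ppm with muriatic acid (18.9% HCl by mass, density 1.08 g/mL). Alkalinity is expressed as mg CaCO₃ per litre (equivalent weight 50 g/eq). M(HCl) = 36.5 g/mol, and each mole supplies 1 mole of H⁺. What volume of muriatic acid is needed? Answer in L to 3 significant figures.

(a) 1.35 kg; (b) 353 L

(a) After draining 20% and refilling: 105 × 0.80 + 22 × 0.20 = 88.4 ppm.
(a) Deficit to target: 100 − 88.4 = 11.6 mg/L.
(a) Mass: 11.6 mg/L × 116,000 L = 1346 g cyanuric acid.

(b) Volume: 175,000 US gal × 3.785 L/gal = 662,375 L.
(b) Alkalinity to neutralize: (220 − 71) = 149 mg/L as CaCO₃ × 662,375 L = 98,690 g as CaCO₃.
(b) Equivalents of H⁺ required: 98,690 ÷ 50 g/eq = 1974 eq = 1974 mol HCl.
(b) Mass of HCl: 1974 × 36.5 = 72,050 g.
(b) Mass of 18.9% solution: 72,050 / 0.189 = 381,200 g.
(b) Volume: 381,200 g ÷ 1.08 g/mL = 353,000 mL.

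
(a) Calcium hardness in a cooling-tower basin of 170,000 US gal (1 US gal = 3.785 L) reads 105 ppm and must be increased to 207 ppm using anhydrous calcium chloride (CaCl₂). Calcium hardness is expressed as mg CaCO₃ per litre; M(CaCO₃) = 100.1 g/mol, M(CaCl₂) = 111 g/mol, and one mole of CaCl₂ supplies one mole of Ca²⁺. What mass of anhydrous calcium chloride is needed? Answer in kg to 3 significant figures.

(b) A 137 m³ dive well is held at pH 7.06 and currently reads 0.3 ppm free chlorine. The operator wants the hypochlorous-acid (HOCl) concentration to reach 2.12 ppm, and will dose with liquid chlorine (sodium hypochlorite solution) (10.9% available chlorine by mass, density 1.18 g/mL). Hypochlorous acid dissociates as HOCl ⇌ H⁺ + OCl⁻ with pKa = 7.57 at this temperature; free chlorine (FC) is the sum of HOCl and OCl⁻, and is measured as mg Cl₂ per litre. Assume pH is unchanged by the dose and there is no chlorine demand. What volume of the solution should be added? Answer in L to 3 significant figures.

(a) 72.8 kg; (b) 2.64 L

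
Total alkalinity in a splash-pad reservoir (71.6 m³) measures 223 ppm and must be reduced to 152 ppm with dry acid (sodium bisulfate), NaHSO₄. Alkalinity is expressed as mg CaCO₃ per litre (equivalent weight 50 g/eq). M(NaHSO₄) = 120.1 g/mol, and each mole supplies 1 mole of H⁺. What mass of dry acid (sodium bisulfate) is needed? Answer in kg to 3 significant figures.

Volume: 71.6 m³ = 71,600 L.
Alkalinity to neutralize: (223 − 152) = 71 mg/L as CaCO₃ × 71,600 L = 5084 g as CaCO₃.
Equivalents of H⁺ required: 5084 ÷ 50 g/eq = 101.7 eq = 101.7 mol NaHSO₄.
Mass of NaHSO₄: 101.7 × 120.1 = 12,210 g.

12.2 kg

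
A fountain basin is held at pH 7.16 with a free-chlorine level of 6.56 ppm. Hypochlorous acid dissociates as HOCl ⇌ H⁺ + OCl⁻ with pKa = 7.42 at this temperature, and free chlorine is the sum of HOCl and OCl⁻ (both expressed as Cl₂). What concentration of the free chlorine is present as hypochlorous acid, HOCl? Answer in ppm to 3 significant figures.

4.23 ppm

[OCl⁻]/[HOCl] = 10^(pH − pKa) = 10^(7.16 − 7.42) = 10^-0.26 = 0.5495.
Fraction as HOCl = 1 / (1 + 0.5495) = 0.6454.
HOCl = 0.6454 × 6.56 ppm = 4.234 ppm.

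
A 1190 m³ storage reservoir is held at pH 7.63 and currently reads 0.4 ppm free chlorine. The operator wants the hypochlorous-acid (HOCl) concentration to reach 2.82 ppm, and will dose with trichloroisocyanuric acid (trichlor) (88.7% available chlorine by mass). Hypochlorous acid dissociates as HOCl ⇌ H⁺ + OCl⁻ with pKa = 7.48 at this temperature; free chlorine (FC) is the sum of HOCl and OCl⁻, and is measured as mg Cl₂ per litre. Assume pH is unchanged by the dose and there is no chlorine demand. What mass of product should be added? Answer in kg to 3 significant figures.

8.59 kg

Volume: 1190 m³ = 1,190,000 L.
[OCl⁻]/[HOCl] = 10^(pH − pKa) = 10^(7.63 − 7.48) = 1.413; fraction as HOCl = 1/(1 + 1.413) = 0.4145.
Free chlorine required for 2.82 ppm HOCl: 2.82 / 0.4145 = 6.803 ppm.
FC to add: 6.803 − 0.4 = 6.403 mg/L as Cl₂.
Cl₂ equivalent: 6.403 mg/L × 1,190,000 L = 7620 g.
Product at 88.7% available Cl: 7620 / 0.887 = 8591 g.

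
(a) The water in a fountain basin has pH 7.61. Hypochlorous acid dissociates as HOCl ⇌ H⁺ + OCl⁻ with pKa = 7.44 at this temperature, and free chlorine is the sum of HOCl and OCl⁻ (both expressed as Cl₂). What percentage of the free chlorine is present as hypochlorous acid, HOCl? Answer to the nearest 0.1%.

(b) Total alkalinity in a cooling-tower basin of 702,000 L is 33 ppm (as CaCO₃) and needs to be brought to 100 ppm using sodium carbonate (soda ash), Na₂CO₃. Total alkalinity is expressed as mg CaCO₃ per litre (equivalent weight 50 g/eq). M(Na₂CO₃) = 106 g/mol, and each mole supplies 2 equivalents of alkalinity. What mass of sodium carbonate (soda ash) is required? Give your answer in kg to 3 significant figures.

(a) [OCl⁻]/[HOCl] = 10^(pH − pKa) = 10^(7.61 − 7.44) = 10^0.17 = 1.479.
(a) Fraction as HOCl = 1 / (1 + 1.479) = 0.4034.

(b) Alkalinity to add: (100 − 33) = 67 mg/L as CaCO₃ × 702,000 L = 47,030 g as CaCO₃.
(b) Equivalents: 47,030 g ÷ 50 g/eq = 940.7 eq.
(b) Each mole of Na₂CO₃ supplies 2 eq, so 940.7 / 2 = 470.3 mol.
(b) Mass: 470.3 mol × 106 g/mol = 49,860 g.

(a) 40.3%; (b) 49.9 kg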